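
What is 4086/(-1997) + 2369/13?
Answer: 4677775/25961 ≈ 180.18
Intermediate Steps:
4086/(-1997) + 2369/13 = 4086*(-1/1997) + 2369*(1/13) = -4086/1997 + 2369/13 = 4677775/25961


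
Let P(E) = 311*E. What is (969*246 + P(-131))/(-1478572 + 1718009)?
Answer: 197633/239437 ≈ 0.82541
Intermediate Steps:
(969*246 + P(-131))/(-1478572 + 1718009) = (969*246 + 311*(-131))/(-1478572 + 1718009) = (238374 - 40741)/239437 = 197633*(1/239437) = 197633/239437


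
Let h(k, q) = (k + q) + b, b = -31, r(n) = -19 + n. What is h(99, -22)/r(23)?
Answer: 23/2 ≈ 11.500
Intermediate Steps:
h(k, q) = -31 + k + q (h(k, q) = (k + q) - 31 = -31 + k + q)
h(99, -22)/r(23) = (-31 + 99 - 22)/(-19 + 23) = 46/4 = 46*(1/4) = 23/2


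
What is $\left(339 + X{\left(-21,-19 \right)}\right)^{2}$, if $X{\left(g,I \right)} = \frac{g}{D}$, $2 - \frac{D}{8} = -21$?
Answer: $\frac{3888146025}{33856} \approx 1.1484 \cdot 10^{5}$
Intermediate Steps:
$D = 184$ ($D = 16 - -168 = 16 + 168 = 184$)
$X{\left(g,I \right)} = \frac{g}{184}$
$\left(339 + X{\left(-21,-19 \right)}\right)^{2} = \left(339 + \frac{1}{184} \left(-21\right)\right)^{2} = \left(339 - \frac{21}{184}\right)^{2} = \left(\frac{62355}{184}\right)^{2} = \frac{3888146025}{33856}$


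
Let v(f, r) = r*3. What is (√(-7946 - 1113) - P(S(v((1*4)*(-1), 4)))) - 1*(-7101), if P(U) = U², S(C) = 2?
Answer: 7097 + I*√9059 ≈ 7097.0 + 95.179*I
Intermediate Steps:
v(f, r) = 3*r
(√(-7946 - 1113) - P(S(v((1*4)*(-1), 4)))) - 1*(-7101) = (√(-7946 - 1113) - 1*2²) - 1*(-7101) = (√(-9059) - 1*4) + 7101 = (I*√9059 - 4) + 7101 = (-4 + I*√9059) + 7101 = 7097 + I*√9059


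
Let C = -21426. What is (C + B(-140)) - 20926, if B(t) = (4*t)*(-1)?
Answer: -41792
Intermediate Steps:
B(t) = -4*t
(C + B(-140)) - 20926 = (-21426 - 4*(-140)) - 20926 = (-21426 + 560) - 20926 = -20866 - 20926 = -41792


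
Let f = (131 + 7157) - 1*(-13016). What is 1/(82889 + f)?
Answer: 1/103193 ≈ 9.6906e-6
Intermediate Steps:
f = 20304 (f = 7288 + 13016 = 20304)
1/(82889 + f) = 1/(82889 + 20304) = 1/103193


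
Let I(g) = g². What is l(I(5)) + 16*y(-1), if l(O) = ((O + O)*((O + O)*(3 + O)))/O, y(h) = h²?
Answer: 2816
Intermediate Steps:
l(O) = 4*O*(3 + O) (l(O) = ((2*O)*((2*O)*(3 + O)))/O = ((2*O)*(2*O*(3 + O)))/O = (4*O²*(3 + O))/O = 4*O*(3 + O))
l(I(5)) + 16*y(-1) = 4*5²*(3 + 5²) + 16*(-1)² = 4*25*(3 + 25) + 16*1 = 4*25*28 + 16 = 2800 + 16 = 2816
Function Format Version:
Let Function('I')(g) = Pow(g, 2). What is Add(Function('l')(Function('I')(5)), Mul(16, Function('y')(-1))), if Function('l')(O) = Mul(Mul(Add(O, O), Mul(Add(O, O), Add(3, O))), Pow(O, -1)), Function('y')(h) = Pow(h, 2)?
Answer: 2816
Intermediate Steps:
Function('l')(O) = Mul(4, O, Add(3, O)) (Function('l')(O) = Mul(Mul(Mul(2, O), Mul(Mul(2, O), Add(3, O))), Pow(O, -1)) = Mul(Mul(Mul(2, O), Mul(2, O, Add(3, O))), Pow(O, -1)) = Mul(Mul(4, Pow(O, 2), Add(3, O)), Pow(O, -1)) = Mul(4, O, Add(3, O)))
Add(Function('l')(Function('I')(5)), Mul(16, Function('y')(-1))) = Add(Mul(4, Pow(5, 2), Add(3, Pow(5, 2))), Mul(16, Pow(-1, 2))) = Add(Mul(4, 25, Add(3, 25)), Mul(16, 1)) = Add(Mul(4, 25, 28), 16) = Add(2800, 16) = 2816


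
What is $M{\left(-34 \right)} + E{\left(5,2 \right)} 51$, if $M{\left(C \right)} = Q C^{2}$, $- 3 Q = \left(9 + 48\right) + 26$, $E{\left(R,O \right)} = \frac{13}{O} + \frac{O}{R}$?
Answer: $- \frac{948923}{30} \approx -31631.0$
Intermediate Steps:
$Q = - \frac{83}{3}$ ($Q = - \frac{\left(9 + 48\right) + 26}{3} = - \frac{57 + 26}{3} = \left(- \frac{1}{3}\right) 83 = - \frac{83}{3} \approx -27.667$)
$M{\left(C \right)} = - \frac{83 C^{2}}{3}$
$M{\left(-34 \right)} + E{\left(5,2 \right)} 51 = - \frac{83 \left(-34\right)^{2}}{3} + \left(\frac{13}{2} + \frac{2}{5}\right) 51 = \left(- \frac{83}{3}\right) 1156 + \left(13 \cdot \frac{1}{2} + 2 \cdot \frac{1}{5}\right) 51 = - \frac{95948}{3} + \left(\frac{13}{2} + \frac{2}{5}\right) 51 = - \frac{95948}{3} + \frac{69}{10} \cdot 51 = - \frac{95948}{3} + \frac{3519}{10} = - \frac{948923}{30}$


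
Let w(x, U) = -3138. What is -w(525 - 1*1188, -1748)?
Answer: 3138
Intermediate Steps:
-w(525 - 1*1188, -1748) = -1*(-3138) = 3138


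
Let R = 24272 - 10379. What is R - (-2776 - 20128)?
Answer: 36797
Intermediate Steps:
R = 13893
R - (-2776 - 20128) = 13893 - (-2776 - 20128) = 13893 - 1*(-22904) = 13893 + 22904 = 36797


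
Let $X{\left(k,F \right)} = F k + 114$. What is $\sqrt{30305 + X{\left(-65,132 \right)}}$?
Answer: $\sqrt{21839} \approx 147.78$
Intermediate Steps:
$X{\left(k,F \right)} = 114 + F k$
$\sqrt{30305 + X{\left(-65,132 \right)}} = \sqrt{30305 + \left(114 + 132 \left(-65\right)\right)} = \sqrt{30305 + \left(114 - 8580\right)} = \sqrt{30305 - 8466} = \sqrt{21839}$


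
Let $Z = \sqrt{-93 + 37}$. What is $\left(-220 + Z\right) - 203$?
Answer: $-423 + 2 i \sqrt{14} \approx -423.0 + 7.4833 i$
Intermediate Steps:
$Z = 2 i \sqrt{14}$ ($Z = \sqrt{-56} = 2 i \sqrt{14} \approx 7.4833 i$)
$\left(-220 + Z\right) - 203 = \left(-220 + 2 i \sqrt{14}\right) - 203 = -423 + 2 i \sqrt{14}$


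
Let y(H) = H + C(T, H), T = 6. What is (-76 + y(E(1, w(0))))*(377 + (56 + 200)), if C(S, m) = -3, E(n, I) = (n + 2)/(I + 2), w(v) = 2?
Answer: -198129/4 ≈ -49532.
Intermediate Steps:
E(n, I) = (2 + n)/(2 + I)
y(H) = -3 + H (y(H) = H - 3 = -3 + H)
(-76 + y(E(1, w(0))))*(377 + (56 + 200)) = (-76 + (-3 + (2 + 1)/(2 + 2)))*(377 + (56 + 200)) = (-76 + (-3 + 3/4))*(377 + 256) = (-76 + (-3 + (¼)*3))*633 = (-76 + (-3 + ¾))*633 = (-76 - 9/4)*633 = -313/4*633 = -198129/4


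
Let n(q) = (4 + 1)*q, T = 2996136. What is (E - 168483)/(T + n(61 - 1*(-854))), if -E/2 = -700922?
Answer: 1233361/3000711 ≈ 0.41102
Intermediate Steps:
n(q) = 5*q
E = 1401844 (E = -2*(-700922) = 1401844)
(E - 168483)/(T + n(61 - 1*(-854))) = (1401844 - 168483)/(2996136 + 5*(61 - 1*(-854))) = 1233361/(2996136 + 5*(61 + 854)) = 1233361/(2996136 + 5*915) = 1233361/(2996136 + 4575) = 1233361/3000711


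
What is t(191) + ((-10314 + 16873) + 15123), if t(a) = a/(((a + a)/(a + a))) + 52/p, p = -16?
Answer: 87479/4 ≈ 21870.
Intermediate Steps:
t(a) = -13/4 + a (t(a) = a/(((a + a)/(a + a))) + 52/(-16) = a/(((2*a)/((2*a)))) + 52*(-1/16) = a/(((2*a)*(1/(2*a)))) - 13/4 = a/1 - 13/4 = a*1 - 13/4 = a - 13/4 = -13/4 + a)
t(191) + ((-10314 + 16873) + 15123) = (-13/4 + 191) + ((-10314 + 16873) + 15123) = 751/4 + (6559 + 15123) = 751/4 + 21682 = 87479/4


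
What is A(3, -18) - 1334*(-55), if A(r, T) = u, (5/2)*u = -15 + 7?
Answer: 366834/5 ≈ 73367.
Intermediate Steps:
u = -16/5 (u = 2*(-15 + 7)/5 = (⅖)*(-8) = -16/5 ≈ -3.2000)
A(r, T) = -16/5
A(3, -18) - 1334*(-55) = -16/5 - 1334*(-55) = -16/5 + 73370 = 366834/5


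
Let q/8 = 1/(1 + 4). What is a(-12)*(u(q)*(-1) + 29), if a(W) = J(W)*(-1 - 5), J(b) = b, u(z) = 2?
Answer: 1944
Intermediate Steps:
q = 8/5 (q = 8/(1 + 4) = 8/5 ≈ 1.6000)
a(W) = -6*W (a(W) = W*(-1 - 5) = W*(-6) = -6*W)
a(-12)*(u(q)*(-1) + 29) = (-6*(-12))*(2*(-1) + 29) = 72*(-2 + 29) = 72*27 = 1944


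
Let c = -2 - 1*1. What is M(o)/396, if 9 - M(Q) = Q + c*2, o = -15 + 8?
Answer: 1/18 ≈ 0.055556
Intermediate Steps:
o = -7
c = -3 (c = -2 - 1 = -3)
M(Q) = 15 - Q (M(Q) = 9 - (Q - 3*2) = 9 - (Q - 6) = 9 - (-6 + Q) = 9 + (6 - Q) = 15 - Q)
M(o)/396 = (15 - 1*(-7))/396 = (15 + 7)*(1/396) = 22*(1/396) = 1/18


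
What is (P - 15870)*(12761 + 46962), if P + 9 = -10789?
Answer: -1592692964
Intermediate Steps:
P = -10798 (P = -9 - 10789 = -10798)
(P - 15870)*(12761 + 46962) = (-10798 - 15870)*(12761 + 46962) = -26668*59723 = -1592692964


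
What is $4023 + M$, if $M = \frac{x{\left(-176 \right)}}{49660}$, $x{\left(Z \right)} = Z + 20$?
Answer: $\frac{3841962}{955} \approx 4023.0$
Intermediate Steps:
$x{\left(Z \right)} = 20 + Z$
$M = - \frac{3}{955}$ ($M = \frac{20 - 176}{49660} = \left(-156\right) \frac{1}{49660} = - \frac{3}{955} \approx -0.0031414$)
$4023 + M = 4023 - \frac{3}{955} = \frac{3841962}{955}$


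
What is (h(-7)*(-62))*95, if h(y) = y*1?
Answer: 41230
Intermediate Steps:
h(y) = y
(h(-7)*(-62))*95 = -7*(-62)*95 = 434*95 = 41230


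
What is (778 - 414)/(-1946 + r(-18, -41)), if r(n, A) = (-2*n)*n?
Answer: -182/1297 ≈ -0.14032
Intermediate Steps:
r(n, A) = -2*n**2
(778 - 414)/(-1946 + r(-18, -41)) = (778 - 414)/(-1946 - 2*(-18)**2) = 364/(-1946 - 2*324) = 364/(-1946 - 648) = 364/(-2594) = 364*(-1/2594) = -182/1297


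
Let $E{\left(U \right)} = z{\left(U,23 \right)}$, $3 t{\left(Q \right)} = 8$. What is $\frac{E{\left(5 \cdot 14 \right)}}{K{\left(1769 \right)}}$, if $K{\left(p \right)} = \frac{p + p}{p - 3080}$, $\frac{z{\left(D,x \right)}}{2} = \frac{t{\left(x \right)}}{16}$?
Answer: $- \frac{437}{3538} \approx -0.12352$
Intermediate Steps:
$t{\left(Q \right)} = \frac{8}{3}$ ($t{\left(Q \right)} = \frac{1}{3} \cdot 8 = \frac{8}{3}$)
$z{\left(D,x \right)} = \frac{1}{3}$ ($z{\left(D,x \right)} = 2 \frac{8}{3 \cdot 16} = 2 \cdot \frac{8}{3} \cdot \frac{1}{16} = 2 \cdot \frac{1}{6} = \frac{1}{3}$)
$K{\left(p \right)} = \frac{2 p}{-3080 + p}$
$E{\left(U \right)} = \frac{1}{3}$
$\frac{E{\left(5 \cdot 14 \right)}}{K{\left(1769 \right)}} = \frac{1}{3 \cdot 2 \cdot 1769 \frac{1}{-3080 + 1769}} = \frac{1}{3 \cdot 2 \cdot 1769 \frac{1}{-1311}} = \frac{1}{3 \cdot 2 \cdot 1769 \left(- \frac{1}{1311}\right)} = \frac{1}{3 \left(- \frac{3538}{1311}\right)} = \frac{1}{3} \left(- \frac{1311}{3538}\right) = - \frac{437}{3538}$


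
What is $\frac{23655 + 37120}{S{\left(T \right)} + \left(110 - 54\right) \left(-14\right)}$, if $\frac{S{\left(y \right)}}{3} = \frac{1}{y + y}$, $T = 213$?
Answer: $- \frac{8630050}{111327} \approx -77.52$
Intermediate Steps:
$S{\left(y \right)} = \frac{3}{2 y}$ ($S{\left(y \right)} = \frac{3}{y + y} = \frac{3}{2 y}$)
$\frac{23655 + 37120}{S{\left(T \right)} + \left(110 - 54\right) \left(-14\right)} = \frac{23655 + 37120}{\frac{3}{2 \cdot 213} + \left(110 - 54\right) \left(-14\right)} = \frac{60775}{\frac{3}{2} \cdot \frac{1}{213} + 56 \left(-14\right)} = \frac{60775}{\frac{1}{142} - 784} = \frac{60775}{- \frac{111327}{142}} = 60775 \left(- \frac{142}{111327}\right) = - \frac{8630050}{111327}$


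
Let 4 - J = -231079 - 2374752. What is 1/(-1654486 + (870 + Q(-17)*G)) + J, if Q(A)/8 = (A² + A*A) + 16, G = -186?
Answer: 6612275042479/2537488 ≈ 2.6058e+6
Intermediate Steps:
Q(A) = 128 + 16*A² (Q(A) = 8*((A² + A*A) + 16) = 8*((A² + A²) + 16) = 8*(2*A² + 16) = 8*(16 + 2*A²) = 128 + 16*A²)
J = 2605835 (J = 4 - (-231079 - 2374752) = 4 - 1*(-2605831) = 4 + 2605831 = 2605835)
1/(-1654486 + (870 + Q(-17)*G)) + J = 1/(-1654486 + (870 + (128 + 16*(-17)²)*(-186))) + 2605835 = 1/(-1654486 + (870 + (128 + 16*289)*(-186))) + 2605835 = 1/(-1654486 + (870 + (128 + 4624)*(-186))) + 2605835 = 1/(-1654486 + (870 + 4752*(-186))) + 2605835 = 1/(-1654486 + (870 - 883872)) + 2605835 = 1/(-1654486 - 883002) + 2605835 = 1/(-2537488) + 2605835 = -1/2537488 + 2605835 = 6612275042479/2537488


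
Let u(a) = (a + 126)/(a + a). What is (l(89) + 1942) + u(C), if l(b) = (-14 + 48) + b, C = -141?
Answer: 194115/94 ≈ 2065.1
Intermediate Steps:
l(b) = 34 + b
u(a) = (126 + a)/(2*a) (u(a) = (126 + a)/((2*a)) = (126 + a)*(1/(2*a)) = (126 + a)/(2*a))
(l(89) + 1942) + u(C) = ((34 + 89) + 1942) + (½)*(126 - 141)/(-141) = (123 + 1942) + (½)*(-1/141)*(-15) = 2065 + 5/94 = 194115/94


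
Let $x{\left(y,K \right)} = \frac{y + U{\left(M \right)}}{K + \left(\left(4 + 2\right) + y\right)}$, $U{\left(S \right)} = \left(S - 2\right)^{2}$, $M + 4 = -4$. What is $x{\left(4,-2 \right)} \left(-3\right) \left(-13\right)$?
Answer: $507$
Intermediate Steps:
$M = -8$ ($M = -4 - 4 = -8$)
$U{\left(S \right)} = \left(-2 + S\right)^{2}$
$x{\left(y,K \right)} = \frac{100 + y}{6 + K + y}$ ($x{\left(y,K \right)} = \frac{y + \left(-2 - 8\right)^{2}}{K + \left(\left(4 + 2\right) + y\right)} = \frac{y + \left(-10\right)^{2}}{K + \left(6 + y\right)} = \frac{y + 100}{6 + K + y} = \frac{100 + y}{6 + K + y}$)
$x{\left(4,-2 \right)} \left(-3\right) \left(-13\right) = \frac{100 + 4}{6 - 2 + 4} \left(-3\right) \left(-13\right) = \frac{1}{8} \cdot 104 \left(-3\right) \left(-13\right) = 13 \left(-3\right) \left(-13\right) = \left(-39\right) \left(-13\right) = 507$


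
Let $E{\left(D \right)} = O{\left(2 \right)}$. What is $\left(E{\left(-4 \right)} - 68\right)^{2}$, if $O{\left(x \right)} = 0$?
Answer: $4624$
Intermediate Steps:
$E{\left(D \right)} = 0$
$\left(E{\left(-4 \right)} - 68\right)^{2} = \left(0 - 68\right)^{2} = \left(-68\right)^{2} = 4624$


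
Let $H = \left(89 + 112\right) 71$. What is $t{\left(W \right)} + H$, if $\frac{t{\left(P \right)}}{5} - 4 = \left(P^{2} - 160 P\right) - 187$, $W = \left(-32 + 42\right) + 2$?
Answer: $4476$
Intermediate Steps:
$W = 12$ ($W = 10 + 2 = 12$)
$t{\left(P \right)} = -915 - 800 P + 5 P^{2}$ ($t{\left(P \right)} = 20 + 5 \left(\left(P^{2} - 160 P\right) - 187\right) = 20 + 5 \left(-187 + P^{2} - 160 P\right) = 20 - \left(935 - 5 P^{2} + 800 P\right) = -915 - 800 P + 5 P^{2}$)
$H = 14271$ ($H = 201 \cdot 71 = 14271$)
$t{\left(W \right)} + H = \left(-915 - 9600 + 5 \cdot 12^{2}\right) + 14271 = \left(-915 - 9600 + 5 \cdot 144\right) + 14271 = \left(-915 - 9600 + 720\right) + 14271 = -9795 + 14271 = 4476$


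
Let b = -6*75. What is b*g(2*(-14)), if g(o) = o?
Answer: 12600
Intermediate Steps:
b = -450
b*g(2*(-14)) = -900*(-14) = -450*(-28) = 12600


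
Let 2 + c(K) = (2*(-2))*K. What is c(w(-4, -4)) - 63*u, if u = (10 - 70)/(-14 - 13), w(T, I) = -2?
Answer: -134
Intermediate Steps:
u = 20/9 (u = -60/(-27) = -60*(-1/27) = 20/9 ≈ 2.2222)
c(K) = -2 - 4*K (c(K) = -2 + (2*(-2))*K = -2 - 4*K)
c(w(-4, -4)) - 63*u = (-2 - 4*(-2)) - 63*20/9 = (-2 + 8) - 140 = 6 - 140 = -134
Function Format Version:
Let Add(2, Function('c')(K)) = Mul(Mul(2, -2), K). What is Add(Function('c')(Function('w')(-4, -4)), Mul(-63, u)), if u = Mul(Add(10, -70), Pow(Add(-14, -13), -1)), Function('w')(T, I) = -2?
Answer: -134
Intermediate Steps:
u = Rational(20, 9) (u = Mul(-60, Pow(-27, -1)) = Mul(-60, Rational(-1, 27)) = Rational(20, 9) ≈ 2.2222)
Function('c')(K) = Add(-2, Mul(-4, K)) (Function('c')(K) = Add(-2, Mul(Mul(2, -2), K)) = Add(-2, Mul(-4, K)))
Add(Function('c')(Function('w')(-4, -4)), Mul(-63, u)) = Add(Add(-2, Mul(-4, -2)), Mul(-63, Rational(20, 9))) = Add(Add(-2, 8), -140) = Add(6, -140) = -134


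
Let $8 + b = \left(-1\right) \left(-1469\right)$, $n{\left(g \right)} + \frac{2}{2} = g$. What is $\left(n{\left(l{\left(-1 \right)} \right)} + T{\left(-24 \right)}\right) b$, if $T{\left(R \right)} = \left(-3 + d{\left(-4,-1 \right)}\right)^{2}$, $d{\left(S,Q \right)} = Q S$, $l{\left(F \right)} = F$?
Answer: $-1461$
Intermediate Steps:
$n{\left(g \right)} = -1 + g$
$b = 1461$ ($b = -8 - -1469 = -8 + 1469 = 1461$)
$T{\left(R \right)} = 1$ ($T{\left(R \right)} = \left(-3 - -4\right)^{2} = \left(-3 + 4\right)^{2} = 1^{2} = 1$)
$\left(n{\left(l{\left(-1 \right)} \right)} + T{\left(-24 \right)}\right) b = \left(\left(-1 - 1\right) + 1\right) 1461 = \left(-2 + 1\right) 1461 = \left(-1\right) 1461 = -1461$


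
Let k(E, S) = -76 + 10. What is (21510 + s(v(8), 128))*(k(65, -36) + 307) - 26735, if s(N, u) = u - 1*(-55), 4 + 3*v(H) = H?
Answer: 5201278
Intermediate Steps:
v(H) = -4/3 + H/3
k(E, S) = -66
s(N, u) = 55 + u (s(N, u) = u + 55 = 55 + u)
(21510 + s(v(8), 128))*(k(65, -36) + 307) - 26735 = (21510 + (55 + 128))*(-66 + 307) - 26735 = (21510 + 183)*241 - 26735 = 21693*241 - 26735 = 5228013 - 26735 = 5201278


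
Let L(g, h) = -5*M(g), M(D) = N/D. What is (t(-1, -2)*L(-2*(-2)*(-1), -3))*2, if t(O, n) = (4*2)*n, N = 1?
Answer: -40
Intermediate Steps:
M(D) = 1/D
L(g, h) = -5/g
t(O, n) = 8*n
(t(-1, -2)*L(-2*(-2)*(-1), -3))*2 = ((8*(-2))*(-5/(-2*(-2)*(-1))))*2 = -(-80)/(4*(-1))*2 = -(-80)/(-4)*2 = -(-80)*(-1)/4*2 = -16*5/4*2 = -20*2 = -40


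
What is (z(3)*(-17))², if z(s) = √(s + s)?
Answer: 1734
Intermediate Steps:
z(s) = √2*√s (z(s) = √(2*s) = √2*√s)
(z(3)*(-17))² = ((√2*√3)*(-17))² = (√6*(-17))² = (-17*√6)² = 1734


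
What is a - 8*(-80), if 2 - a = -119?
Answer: 761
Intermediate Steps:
a = 121 (a = 2 - 1*(-119) = 2 + 119 = 121)
a - 8*(-80) = 121 - 8*(-80) = 121 + 640 = 761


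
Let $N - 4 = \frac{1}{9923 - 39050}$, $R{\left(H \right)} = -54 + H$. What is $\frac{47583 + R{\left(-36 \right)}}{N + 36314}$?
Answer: $\frac{1383328611}{1057834385} \approx 1.3077$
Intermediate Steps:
$N = \frac{116507}{29127}$ ($N = 4 + \frac{1}{9923 - 39050} = 4 + \frac{1}{-29127} = 4 - \frac{1}{29127} = \frac{116507}{29127} \approx 4.0$)
$\frac{47583 + R{\left(-36 \right)}}{N + 36314} = \frac{47583 - 90}{\frac{116507}{29127} + 36314} = \frac{47583 - 90}{\frac{1057834385}{29127}} = 47493 \cdot \frac{29127}{1057834385} = \frac{1383328611}{1057834385}$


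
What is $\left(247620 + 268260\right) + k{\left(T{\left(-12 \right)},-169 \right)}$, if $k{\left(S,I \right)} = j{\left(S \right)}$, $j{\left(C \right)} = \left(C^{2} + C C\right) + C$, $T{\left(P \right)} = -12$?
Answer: $516156$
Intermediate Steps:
$j{\left(C \right)} = C + 2 C^{2}$ ($j{\left(C \right)} = \left(C^{2} + C^{2}\right) + C = 2 C^{2} + C = C + 2 C^{2}$)
$k{\left(S,I \right)} = S \left(1 + 2 S\right)$
$\left(247620 + 268260\right) + k{\left(T{\left(-12 \right)},-169 \right)} = \left(247620 + 268260\right) - 12 \left(1 + 2 \left(-12\right)\right) = 515880 - 12 \left(1 - 24\right) = 515880 - -276 = 515880 + 276 = 516156$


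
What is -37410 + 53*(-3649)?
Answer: -230807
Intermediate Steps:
-37410 + 53*(-3649) = -37410 - 193397 = -230807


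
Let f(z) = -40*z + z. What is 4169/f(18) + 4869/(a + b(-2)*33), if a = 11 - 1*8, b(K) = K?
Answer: -408965/4914 ≈ -83.224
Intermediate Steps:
f(z) = -39*z
a = 3 (a = 11 - 8 = 3)
4169/f(18) + 4869/(a + b(-2)*33) = 4169/((-39*18)) + 4869/(3 - 2*33) = 4169/(-702) + 4869/(3 - 66) = 4169*(-1/702) + 4869/(-63) = -4169/702 + 4869*(-1/63) = -4169/702 - 541/7 = -408965/4914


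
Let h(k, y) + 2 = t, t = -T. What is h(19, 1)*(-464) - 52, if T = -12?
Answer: -4692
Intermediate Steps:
t = 12 (t = -1*(-12) = 12)
h(k, y) = 10 (h(k, y) = -2 + 12 = 10)
h(19, 1)*(-464) - 52 = 10*(-464) - 52 = -4640 - 52 = -4692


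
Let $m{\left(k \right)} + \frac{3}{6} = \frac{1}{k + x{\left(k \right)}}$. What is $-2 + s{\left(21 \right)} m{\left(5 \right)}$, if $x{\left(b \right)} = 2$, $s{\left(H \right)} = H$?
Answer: $- \frac{19}{2} \approx -9.5$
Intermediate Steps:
$m{\left(k \right)} = - \frac{1}{2} + \frac{1}{2 + k}$ ($m{\left(k \right)} = - \frac{1}{2} + \frac{1}{k + 2} = - \frac{1}{2} + \frac{1}{2 + k}$)
$-2 + s{\left(21 \right)} m{\left(5 \right)} = -2 + 21 \left(\left(-1\right) 5 \frac{1}{4 + 2 \cdot 5}\right) = -2 + 21 \left(\left(-1\right) 5 \frac{1}{4 + 10}\right) = -2 + 21 \left(\left(-1\right) 5 \cdot \frac{1}{14}\right) = -2 + 21 \left(- \frac{5}{14}\right) = -2 - \frac{15}{2} = - \frac{19}{2}$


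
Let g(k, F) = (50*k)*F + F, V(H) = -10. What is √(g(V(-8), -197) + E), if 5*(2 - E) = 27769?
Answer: 2*√579695/5 ≈ 304.55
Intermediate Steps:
E = -27759/5 (E = 2 - ⅕*27769 = 2 - 27769/5 = -27759/5 ≈ -5551.8)
g(k, F) = F + 50*F*k (g(k, F) = 50*F*k + F = F + 50*F*k)
√(g(V(-8), -197) + E) = √(-197*(1 + 50*(-10)) - 27759/5) = √(-197*(1 - 500) - 27759/5) = √(-197*(-499) - 27759/5) = √(98303 - 27759/5) = √(463756/5) = 2*√579695/5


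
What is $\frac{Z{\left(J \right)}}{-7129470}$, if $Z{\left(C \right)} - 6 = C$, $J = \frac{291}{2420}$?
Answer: $- \frac{4937}{5751105800} \approx -8.5844 \cdot 10^{-7}$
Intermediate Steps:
$J = \frac{291}{2420}$ ($J = 291 \cdot \frac{1}{2420} = \frac{291}{2420} \approx 0.12025$)
$Z{\left(C \right)} = 6 + C$
$\frac{Z{\left(J \right)}}{-7129470} = \frac{6 + \frac{291}{2420}}{-7129470} = \frac{14811}{2420} \left(- \frac{1}{7129470}\right) = - \frac{4937}{5751105800}$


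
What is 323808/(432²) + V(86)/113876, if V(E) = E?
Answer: 96067733/55343736 ≈ 1.7358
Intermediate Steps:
323808/(432²) + V(86)/113876 = 323808/(432²) + 86/113876 = 323808/186624 + 86*(1/113876) = 323808*(1/186624) + 43/56938 = 3373/1944 + 43/56938 = 96067733/55343736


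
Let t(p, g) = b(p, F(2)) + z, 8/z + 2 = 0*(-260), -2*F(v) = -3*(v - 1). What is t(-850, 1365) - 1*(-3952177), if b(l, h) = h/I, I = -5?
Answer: 39521727/10 ≈ 3.9522e+6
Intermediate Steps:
F(v) = -3/2 + 3*v/2 (F(v) = -(-3)*(v - 1)/2 = -(-3)*(-1 + v)/2 = -(3 - 3*v)/2 = -3/2 + 3*v/2)
b(l, h) = -h/5 (b(l, h) = h/(-5) = h*(-1/5) = -h/5)
z = -4 (z = 8/(-2 + 0*(-260)) = 8/(-2 + 0) = 8/(-2) = 8*(-1/2) = -4)
t(p, g) = -43/10 (t(p, g) = -(-3/2 + (3/2)*2)/5 - 4 = -(-3/2 + 3)/5 - 4 = -1/5*3/2 - 4 = -3/10 - 4 = -43/10)
t(-850, 1365) - 1*(-3952177) = -43/10 - 1*(-3952177) = -43/10 + 3952177 = 39521727/10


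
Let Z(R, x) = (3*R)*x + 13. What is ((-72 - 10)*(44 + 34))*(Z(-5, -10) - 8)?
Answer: -991380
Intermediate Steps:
Z(R, x) = 13 + 3*R*x (Z(R, x) = 3*R*x + 13 = 13 + 3*R*x)
((-72 - 10)*(44 + 34))*(Z(-5, -10) - 8) = ((-72 - 10)*(44 + 34))*((13 + 3*(-5)*(-10)) - 8) = (-82*78)*((13 + 150) - 8) = -6396*(163 - 8) = -6396*155 = -991380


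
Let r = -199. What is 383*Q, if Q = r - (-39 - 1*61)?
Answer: -37917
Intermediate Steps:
Q = -99 (Q = -199 - (-39 - 1*61) = -199 - (-39 - 61) = -199 - 1*(-100) = -199 + 100 = -99)
383*Q = 383*(-99) = -37917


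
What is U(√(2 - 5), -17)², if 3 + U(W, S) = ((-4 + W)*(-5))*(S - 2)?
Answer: 119614 - 72770*I*√3 ≈ 1.1961e+5 - 1.2604e+5*I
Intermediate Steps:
U(W, S) = -3 + (-2 + S)*(20 - 5*W) (U(W, S) = -3 + ((-4 + W)*(-5))*(S - 2) = -3 + (20 - 5*W)*(-2 + S) = -3 + (-2 + S)*(20 - 5*W))
U(√(2 - 5), -17)² = (-43 + 10*√(2 - 5) + 20*(-17) - 5*(-17)*√(2 - 5))² = (-43 + 10*√(-3) - 340 - 5*(-17)*√(-3))² = (-43 + 10*(I*√3) - 340 - 5*(-17)*I*√3)² = (-43 + 10*I*√3 - 340 + 85*I*√3)² = (-383 + 95*I*√3)²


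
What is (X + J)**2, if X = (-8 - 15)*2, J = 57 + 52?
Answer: 3969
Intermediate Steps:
J = 109
X = -46 (X = -23*2 = -46)
(X + J)**2 = (-46 + 109)**2 = 63**2 = 3969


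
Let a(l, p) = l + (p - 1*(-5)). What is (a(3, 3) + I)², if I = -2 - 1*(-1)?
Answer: 100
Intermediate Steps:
a(l, p) = 5 + l + p (a(l, p) = l + (p + 5) = l + (5 + p) = 5 + l + p)
I = -1 (I = -2 + 1 = -1)
(a(3, 3) + I)² = ((5 + 3 + 3) - 1)² = (11 - 1)² = 10² = 100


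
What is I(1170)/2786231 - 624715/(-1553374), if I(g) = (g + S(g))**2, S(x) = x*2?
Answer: 20878323316565/4328058793394 ≈ 4.8239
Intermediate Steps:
S(x) = 2*x
I(g) = 9*g**2 (I(g) = (g + 2*g)**2 = (3*g)**2 = 9*g**2)
I(1170)/2786231 - 624715/(-1553374) = (9*1170**2)/2786231 - 624715/(-1553374) = (9*1368900)*(1/2786231) - 624715*(-1/1553374) = 12320100*(1/2786231) + 624715/1553374 = 12320100/2786231 + 624715/1553374 = 20878323316565/4328058793394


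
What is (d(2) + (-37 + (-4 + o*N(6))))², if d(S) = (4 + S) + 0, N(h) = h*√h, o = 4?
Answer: 4681 - 1680*√6 ≈ 565.86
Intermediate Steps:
N(h) = h^(3/2)
d(S) = 4 + S
(d(2) + (-37 + (-4 + o*N(6))))² = ((4 + 2) + (-37 + (-4 + 4*6^(3/2))))² = (6 + (-37 + (-4 + 4*(6*√6))))² = (6 + (-37 + (-4 + 24*√6)))² = (6 + (-41 + 24*√6))² = (-35 + 24*√6)²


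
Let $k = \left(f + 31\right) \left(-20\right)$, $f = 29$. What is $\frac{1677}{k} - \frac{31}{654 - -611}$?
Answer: $- \frac{143907}{101200} \approx -1.422$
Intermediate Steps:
$k = -1200$ ($k = \left(29 + 31\right) \left(-20\right) = 60 \left(-20\right) = -1200$)
$\frac{1677}{k} - \frac{31}{654 - -611} = \frac{1677}{-1200} - \frac{31}{654 - -611} = 1677 \left(- \frac{1}{1200}\right) - \frac{31}{654 + 611} = - \frac{559}{400} - \frac{31}{1265} = - \frac{143907}{101200}$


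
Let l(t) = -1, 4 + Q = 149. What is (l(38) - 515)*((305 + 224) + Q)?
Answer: -347784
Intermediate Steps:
Q = 145 (Q = -4 + 149 = 145)
(l(38) - 515)*((305 + 224) + Q) = (-1 - 515)*((305 + 224) + 145) = -516*(529 + 145) = -516*674 = -347784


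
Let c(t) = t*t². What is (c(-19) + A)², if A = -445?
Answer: 53348416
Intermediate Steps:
c(t) = t³
(c(-19) + A)² = ((-19)³ - 445)² = (-6859 - 445)² = (-7304)² = 53348416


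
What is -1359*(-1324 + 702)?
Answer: 845298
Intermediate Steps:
-1359*(-1324 + 702) = -1359*(-622) = 845298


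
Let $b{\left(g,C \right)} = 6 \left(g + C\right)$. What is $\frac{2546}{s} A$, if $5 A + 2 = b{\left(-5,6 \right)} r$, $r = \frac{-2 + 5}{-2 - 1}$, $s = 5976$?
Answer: $- \frac{2546}{3735} \approx -0.68166$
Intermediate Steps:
$r = -1$ ($r = \frac{3}{-3} = 3 \left(- \frac{1}{3}\right) = -1$)
$b{\left(g,C \right)} = 6 C + 6 g$ ($b{\left(g,C \right)} = 6 \left(C + g\right) = 6 C + 6 g$)
$A = - \frac{8}{5}$ ($A = - \frac{2}{5} + \frac{\left(6 \cdot 6 + 6 \left(-5\right)\right) \left(-1\right)}{5} = - \frac{2}{5} + \frac{\left(36 - 30\right) \left(-1\right)}{5} = - \frac{2}{5} + \frac{6 \left(-1\right)}{5} = - \frac{2}{5} + \frac{1}{5} \left(-6\right) = - \frac{2}{5} - \frac{6}{5} = - \frac{8}{5} \approx -1.6$)
$\frac{2546}{s} A = \frac{2546}{5976} \left(- \frac{8}{5}\right) = 2546 \cdot \frac{1}{5976} \left(- \frac{8}{5}\right) = \frac{1273}{2988} \left(- \frac{8}{5}\right) = - \frac{2546}{3735}$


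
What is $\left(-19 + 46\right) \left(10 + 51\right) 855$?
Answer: $1408185$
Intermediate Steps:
$\left(-19 + 46\right) \left(10 + 51\right) 855 = 27 \cdot 61 \cdot 855 = 1647 \cdot 855 = 1408185$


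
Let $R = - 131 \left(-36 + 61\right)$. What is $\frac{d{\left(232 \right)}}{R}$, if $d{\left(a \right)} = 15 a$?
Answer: $- \frac{696}{655} \approx -1.0626$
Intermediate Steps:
$R = -3275$ ($R = \left(-131\right) 25 = -3275$)
$\frac{d{\left(232 \right)}}{R} = \frac{15 \cdot 232}{-3275} = 3480 \left(- \frac{1}{3275}\right) = - \frac{696}{655}$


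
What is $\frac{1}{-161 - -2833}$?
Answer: $\frac{1}{2672} \approx 0.00037425$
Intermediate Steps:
$\frac{1}{-161 - -2833} = \frac{1}{-161 + \left(-300 + 3133\right)} = \frac{1}{-161 + 2833} = \frac{1}{2672}$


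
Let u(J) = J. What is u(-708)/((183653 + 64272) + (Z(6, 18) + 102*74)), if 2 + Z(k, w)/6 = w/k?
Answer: -708/255479 ≈ -0.0027713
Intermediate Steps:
Z(k, w) = -12 + 6*w/k (Z(k, w) = -12 + 6*(w/k) = -12 + 6*w/k)
u(-708)/((183653 + 64272) + (Z(6, 18) + 102*74)) = -708/((183653 + 64272) + ((-12 + 6*18/6) + 102*74)) = -708/(247925 + ((-12 + 6*18*(⅙)) + 7548)) = -708/(247925 + ((-12 + 18) + 7548)) = -708/(247925 + (6 + 7548)) = -708/(247925 + 7554) = -708/255479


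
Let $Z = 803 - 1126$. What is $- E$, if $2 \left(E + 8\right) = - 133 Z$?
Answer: $- \frac{42943}{2} \approx -21472.0$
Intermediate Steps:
$Z = -323$ ($Z = 803 - 1126 = -323$)
$E = \frac{42943}{2}$ ($E = -8 + \frac{\left(-133\right) \left(-323\right)}{2} = -8 + \frac{1}{2} \cdot 42959 = -8 + \frac{42959}{2} = \frac{42943}{2} \approx 21472.0$)
$- E = \left(-1\right) \frac{42943}{2} = - \frac{42943}{2}$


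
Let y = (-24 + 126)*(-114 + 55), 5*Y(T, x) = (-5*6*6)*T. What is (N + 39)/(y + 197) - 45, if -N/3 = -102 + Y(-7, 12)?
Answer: -261534/5821 ≈ -44.929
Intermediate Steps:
Y(T, x) = -36*T (Y(T, x) = ((-5*6*6)*T)/5 = ((-30*6)*T)/5 = (-180*T)/5 = -36*T)
N = -450 (N = -3*(-102 - 36*(-7)) = -3*(-102 + 252) = -3*150 = -450)
y = -6018 (y = 102*(-59) = -6018)
(N + 39)/(y + 197) - 45 = (-450 + 39)/(-6018 + 197) - 45 = -411/(-5821) - 45 = -411*(-1/5821) - 45 = 411/5821 - 45 = -261534/5821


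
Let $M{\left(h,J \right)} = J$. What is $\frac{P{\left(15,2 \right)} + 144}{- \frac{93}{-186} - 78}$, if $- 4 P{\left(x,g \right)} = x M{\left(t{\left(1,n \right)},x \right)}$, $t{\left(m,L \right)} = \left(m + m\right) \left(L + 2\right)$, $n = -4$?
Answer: $- \frac{351}{310} \approx -1.1323$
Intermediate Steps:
$t{\left(m,L \right)} = 2 m \left(2 + L\right)$
$P{\left(x,g \right)} = - \frac{x^{2}}{4}$ ($P{\left(x,g \right)} = - \frac{x x}{4} = - \frac{x^{2}}{4}$)
$\frac{P{\left(15,2 \right)} + 144}{- \frac{93}{-186} - 78} = \frac{- \frac{15^{2}}{4} + 144}{- \frac{93}{-186} - 78} = \frac{\left(- \frac{1}{4}\right) 225 + 144}{\left(-93\right) \left(- \frac{1}{186}\right) - 78} = \frac{- \frac{225}{4} + 144}{\frac{1}{2} - 78} = \frac{351}{4 \left(- \frac{155}{2}\right)} = \frac{351}{4} \left(- \frac{2}{155}\right) = - \frac{351}{310}$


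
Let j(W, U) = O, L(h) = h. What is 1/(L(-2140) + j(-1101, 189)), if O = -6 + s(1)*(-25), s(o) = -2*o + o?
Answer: -1/2121 ≈ -0.00047148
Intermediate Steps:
s(o) = -o
O = 19 (O = -6 - 1*1*(-25) = -6 - 1*(-25) = -6 + 25 = 19)
j(W, U) = 19
1/(L(-2140) + j(-1101, 189)) = 1/(-2140 + 19) = 1/(-2121) = -1/2121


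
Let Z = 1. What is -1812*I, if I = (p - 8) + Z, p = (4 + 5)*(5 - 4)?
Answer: -3624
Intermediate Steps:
p = 9 (p = 9*1 = 9)
I = 2 (I = (9 - 8) + 1 = 1 + 1 = 2)
-1812*I = -1812*2 = -3624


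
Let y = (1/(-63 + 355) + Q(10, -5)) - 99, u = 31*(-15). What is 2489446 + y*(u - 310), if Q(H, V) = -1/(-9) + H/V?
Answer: 6747737513/2628 ≈ 2.5676e+6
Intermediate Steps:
Q(H, V) = ⅑ + H/V (Q(H, V) = -1*(-⅑) + H/V = ⅑ + H/V)
u = -465
y = -265127/2628 (y = (1/(-63 + 355) + (10 + (⅑)*(-5))/(-5)) - 99 = (1/292 - (10 - 5/9)/5) - 99 = (1/292 - ⅕*85/9) - 99 = (1/292 - 17/9) - 99 = -4955/2628 - 99 = -265127/2628 ≈ -100.89)
2489446 + y*(u - 310) = 2489446 - 265127*(-465 - 310)/2628 = 2489446 - 265127/2628*(-775) = 2489446 + 205473425/2628 = 6747737513/2628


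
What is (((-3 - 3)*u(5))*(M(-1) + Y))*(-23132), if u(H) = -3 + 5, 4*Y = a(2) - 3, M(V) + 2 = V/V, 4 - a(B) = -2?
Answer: -69396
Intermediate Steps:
a(B) = 6 (a(B) = 4 - 1*(-2) = 4 + 2 = 6)
M(V) = -1 (M(V) = -2 + V/V = -2 + 1 = -1)
Y = 3/4 (Y = (6 - 3)/4 = (1/4)*3 = 3/4 ≈ 0.75000)
u(H) = 2
(((-3 - 3)*u(5))*(M(-1) + Y))*(-23132) = (((-3 - 3)*2)*(-1 + 3/4))*(-23132) = (-6*2*(-1/4))*(-23132) = -12*(-1/4)*(-23132) = 3*(-23132) = -69396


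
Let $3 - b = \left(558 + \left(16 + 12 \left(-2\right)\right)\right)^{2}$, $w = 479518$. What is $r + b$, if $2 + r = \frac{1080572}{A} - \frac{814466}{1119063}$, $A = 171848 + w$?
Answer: $- \frac{36749461393378577}{121486598343} \approx -3.025 \cdot 10^{5}$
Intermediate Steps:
$A = 651366$ ($A = 171848 + 479518 = 651366$)
$r = - \frac{129854416106}{121486598343}$ ($r = -2 + \left(\frac{1080572}{651366} - \frac{814466}{1119063}\right) = -2 + \left(1080572 \cdot \frac{1}{651366} - \frac{814466}{1119063}\right) = -2 + \left(\frac{540286}{325683} - \frac{814466}{1119063}\right) = -2 + \frac{113118780580}{121486598343} = - \frac{129854416106}{121486598343} \approx -1.0689$)
$b = -302497$ ($b = 3 - \left(558 + \left(16 + 12 \left(-2\right)\right)\right)^{2} = 3 - \left(558 + \left(16 - 24\right)\right)^{2} = 3 - \left(558 - 8\right)^{2} = 3 - 550^{2} = 3 - 302500 = -302497$)
$r + b = - \frac{129854416106}{121486598343} - 302497 = - \frac{36749461393378577}{121486598343}$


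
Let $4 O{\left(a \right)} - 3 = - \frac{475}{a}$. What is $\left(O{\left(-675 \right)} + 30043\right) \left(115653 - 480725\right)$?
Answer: $- \frac{296141295392}{27} \approx -1.0968 \cdot 10^{10}$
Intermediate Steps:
$O{\left(a \right)} = \frac{3}{4} - \frac{475}{4 a}$ ($O{\left(a \right)} = \frac{3}{4} + \frac{\left(-475\right) \frac{1}{a}}{4} = \frac{3}{4} - \frac{475}{4 a}$)
$\left(O{\left(-675 \right)} + 30043\right) \left(115653 - 480725\right) = \left(\frac{-475 + 3 \left(-675\right)}{4 \left(-675\right)} + 30043\right) \left(115653 - 480725\right) = \left(\frac{1}{4} \left(- \frac{1}{675}\right) \left(-475 - 2025\right) + 30043\right) \left(115653 - 480725\right) = \left(\frac{1}{4} \left(- \frac{1}{675}\right) \left(-2500\right) + 30043\right) \left(-365072\right) = \left(\frac{25}{27} + 30043\right) \left(-365072\right) = \frac{811186}{27} \left(-365072\right) = - \frac{296141295392}{27}$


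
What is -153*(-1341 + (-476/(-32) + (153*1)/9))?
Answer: 1602369/8 ≈ 2.0030e+5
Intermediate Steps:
-153*(-1341 + (-476/(-32) + (153*1)/9)) = -153*(-1341 + (-476*(-1/32) + 153*(⅑))) = -153*(-1341 + (119/8 + 17)) = -153*(-1341 + 255/8) = -153*(-10473/8) = 1602369/8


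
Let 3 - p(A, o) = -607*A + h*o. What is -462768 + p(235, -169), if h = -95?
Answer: -336175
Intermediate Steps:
p(A, o) = 3 + 95*o + 607*A (p(A, o) = 3 - (-607*A - 95*o) = 3 + (95*o + 607*A) = 3 + 95*o + 607*A)
-462768 + p(235, -169) = -462768 + (3 + 95*(-169) + 607*235) = -462768 + (3 - 16055 + 142645) = -462768 + 126593 = -336175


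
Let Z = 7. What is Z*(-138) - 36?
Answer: -1002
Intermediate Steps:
Z*(-138) - 36 = 7*(-138) - 36 = -966 - 36 = -1002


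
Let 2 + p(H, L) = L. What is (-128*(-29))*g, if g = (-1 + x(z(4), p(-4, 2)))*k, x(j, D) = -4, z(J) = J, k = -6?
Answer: 111360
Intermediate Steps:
p(H, L) = -2 + L
g = 30 (g = (-1 - 4)*(-6) = -5*(-6) = 30)
(-128*(-29))*g = -128*(-29)*30 = 3712*30 = 111360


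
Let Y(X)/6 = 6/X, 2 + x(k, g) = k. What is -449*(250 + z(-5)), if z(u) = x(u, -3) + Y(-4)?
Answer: -105066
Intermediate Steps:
x(k, g) = -2 + k
Y(X) = 36/X (Y(X) = 6*(6/X) = 36/X)
z(u) = -11 + u (z(u) = (-2 + u) + 36/(-4) = (-2 + u) + 36*(-1/4) = (-2 + u) - 9 = -11 + u)
-449*(250 + z(-5)) = -449*(250 + (-11 - 5)) = -449*(250 - 16) = -449*234 = -105066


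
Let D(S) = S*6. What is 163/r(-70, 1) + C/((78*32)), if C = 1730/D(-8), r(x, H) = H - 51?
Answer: -4903801/1497600 ≈ -3.2744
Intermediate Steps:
D(S) = 6*S
r(x, H) = -51 + H
C = -865/24 (C = 1730/((6*(-8))) = 1730/(-48) = 1730*(-1/48) = -865/24 ≈ -36.042)
163/r(-70, 1) + C/((78*32)) = 163/(-51 + 1) - 865/(24*(78*32)) = 163/(-50) - 865/24/2496 = 163*(-1/50) - 865/24*1/2496 = -163/50 - 865/59904 = -4903801/1497600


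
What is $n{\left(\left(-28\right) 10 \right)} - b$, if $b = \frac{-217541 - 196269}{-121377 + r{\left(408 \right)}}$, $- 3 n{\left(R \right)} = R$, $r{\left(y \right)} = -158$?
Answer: $\frac{6557674}{72921} \approx 89.928$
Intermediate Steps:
$n{\left(R \right)} = - \frac{R}{3}$
$b = \frac{82762}{24307}$ ($b = \frac{-217541 - 196269}{-121377 - 158} = - \frac{413810}{-121535} = \left(-413810\right) \left(- \frac{1}{121535}\right) = \frac{82762}{24307} \approx 3.4049$)
$n{\left(\left(-28\right) 10 \right)} - b = - \frac{\left(-28\right) 10}{3} - \frac{82762}{24307} = \left(- \frac{1}{3}\right) \left(-280\right) - \frac{82762}{24307} = \frac{280}{3} - \frac{82762}{24307} = \frac{6557674}{72921}$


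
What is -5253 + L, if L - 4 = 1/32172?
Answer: -168870827/32172 ≈ -5249.0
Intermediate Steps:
L = 128689/32172 (L = 4 + 1/32172 = 128689/32172 ≈ 4.0000)
-5253 + L = -5253 + 128689/32172 = -168870827/32172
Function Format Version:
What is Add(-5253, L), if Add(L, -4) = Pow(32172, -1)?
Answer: Rational(-168870827, 32172) ≈ -5249.0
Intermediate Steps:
L = Rational(128689, 32172) (L = Add(4, Pow(32172, -1)) = Add(4, Rational(1, 32172)) = Rational(128689, 32172) ≈ 4.0000)
Add(-5253, L) = Add(-5253, Rational(128689, 32172)) = Rational(-168870827, 32172)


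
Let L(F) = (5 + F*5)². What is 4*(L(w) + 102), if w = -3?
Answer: 808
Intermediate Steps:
L(F) = (5 + 5*F)²
4*(L(w) + 102) = 4*(25*(1 - 3)² + 102) = 4*(25*(-2)² + 102) = 4*(25*4 + 102) = 4*(100 + 102) = 4*202 = 808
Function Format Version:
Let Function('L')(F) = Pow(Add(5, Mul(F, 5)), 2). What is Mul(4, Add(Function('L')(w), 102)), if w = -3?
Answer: 808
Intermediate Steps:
Function('L')(F) = Pow(Add(5, Mul(5, F)), 2)
Mul(4, Add(Function('L')(w), 102)) = Mul(4, Add(Mul(25, Pow(Add(1, -3), 2)), 102)) = Mul(4, Add(Mul(25, Pow(-2, 2)), 102)) = Mul(4, Add(Mul(25, 4), 102)) = Mul(4, Add(100, 102)) = Mul(4, 202) = 808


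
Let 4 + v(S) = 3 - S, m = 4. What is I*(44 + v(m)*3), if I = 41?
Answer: 1189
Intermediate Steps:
v(S) = -1 - S (v(S) = -4 + (3 - S) = -1 - S)
I*(44 + v(m)*3) = 41*(44 + (-1 - 1*4)*3) = 41*(44 + (-1 - 4)*3) = 41*(44 - 5*3) = 41*(44 - 15) = 41*29 = 1189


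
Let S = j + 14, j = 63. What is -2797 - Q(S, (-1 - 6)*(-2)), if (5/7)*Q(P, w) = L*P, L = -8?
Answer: -9673/5 ≈ -1934.6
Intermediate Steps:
S = 77 (S = 63 + 14 = 77)
Q(P, w) = -56*P/5 (Q(P, w) = 7*(-8*P)/5 = -56*P/5)
-2797 - Q(S, (-1 - 6)*(-2)) = -2797 - (-56)*77/5 = -2797 - 1*(-4312/5) = -2797 + 4312/5 = -9673/5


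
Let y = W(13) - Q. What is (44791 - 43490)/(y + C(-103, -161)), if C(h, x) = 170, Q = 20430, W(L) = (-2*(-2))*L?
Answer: -1301/20208 ≈ -0.064380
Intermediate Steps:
W(L) = 4*L
y = -20378 (y = 4*13 - 1*20430 = 52 - 20430 = -20378)
(44791 - 43490)/(y + C(-103, -161)) = (44791 - 43490)/(-20378 + 170) = 1301/(-20208) = 1301*(-1/20208) = -1301/20208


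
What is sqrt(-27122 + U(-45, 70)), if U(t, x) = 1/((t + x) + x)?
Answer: I*sqrt(244775955)/95 ≈ 164.69*I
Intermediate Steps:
U(t, x) = 1/(t + 2*x)
sqrt(-27122 + U(-45, 70)) = sqrt(-27122 + 1/(-45 + 2*70)) = sqrt(-27122 + 1/(-45 + 140)) = sqrt(-27122 + 1/95) = sqrt(-2576589/95) = I*sqrt(244775955)/95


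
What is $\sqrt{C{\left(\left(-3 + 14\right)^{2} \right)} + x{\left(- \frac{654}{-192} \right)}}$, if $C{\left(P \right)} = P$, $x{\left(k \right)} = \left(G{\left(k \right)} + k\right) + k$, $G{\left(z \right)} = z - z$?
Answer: $\frac{\sqrt{2045}}{4} \approx 11.305$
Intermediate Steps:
$G{\left(z \right)} = 0$
$x{\left(k \right)} = 2 k$ ($x{\left(k \right)} = \left(0 + k\right) + k = k + k = 2 k$)
$\sqrt{C{\left(\left(-3 + 14\right)^{2} \right)} + x{\left(- \frac{654}{-192} \right)}} = \sqrt{\left(-3 + 14\right)^{2} + 2 \left(- \frac{654}{-192}\right)} = \sqrt{11^{2} + 2 \left(\left(-654\right) \left(- \frac{1}{192}\right)\right)} = \sqrt{121 + 2 \cdot \frac{109}{32}} = \sqrt{121 + \frac{109}{16}} = \sqrt{\frac{2045}{16}} = \frac{\sqrt{2045}}{4}$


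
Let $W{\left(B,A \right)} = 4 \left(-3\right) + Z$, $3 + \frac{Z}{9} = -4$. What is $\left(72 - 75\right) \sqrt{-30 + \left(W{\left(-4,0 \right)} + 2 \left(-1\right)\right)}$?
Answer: $- 3 i \sqrt{107} \approx - 31.032 i$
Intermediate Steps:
$Z = -63$ ($Z = -27 + 9 \left(-4\right) = -27 - 36 = -63$)
$W{\left(B,A \right)} = -75$ ($W{\left(B,A \right)} = 4 \left(-3\right) - 63 = -12 - 63 = -75$)
$\left(72 - 75\right) \sqrt{-30 + \left(W{\left(-4,0 \right)} + 2 \left(-1\right)\right)} = \left(72 - 75\right) \sqrt{-30 + \left(-75 + 2 \left(-1\right)\right)} = - 3 \sqrt{-30 - 77} = - 3 \sqrt{-107} = - 3 i \sqrt{107}$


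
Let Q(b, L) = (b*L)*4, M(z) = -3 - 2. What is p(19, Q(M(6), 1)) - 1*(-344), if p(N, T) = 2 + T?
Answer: 326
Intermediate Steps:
M(z) = -5
Q(b, L) = 4*L*b (Q(b, L) = (L*b)*4 = 4*L*b)
p(19, Q(M(6), 1)) - 1*(-344) = (2 + 4*1*(-5)) - 1*(-344) = (2 - 20) + 344 = -18 + 344 = 326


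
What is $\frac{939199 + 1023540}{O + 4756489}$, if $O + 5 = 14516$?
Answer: $\frac{1962739}{4771000} \approx 0.41139$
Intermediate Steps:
$O = 14511$ ($O = -5 + 14516 = 14511$)
$\frac{939199 + 1023540}{O + 4756489} = \frac{939199 + 1023540}{14511 + 4756489} = \frac{1962739}{4771000}$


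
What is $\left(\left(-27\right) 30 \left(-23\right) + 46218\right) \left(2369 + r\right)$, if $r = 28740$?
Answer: $2017356432$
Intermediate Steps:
$\left(\left(-27\right) 30 \left(-23\right) + 46218\right) \left(2369 + r\right) = \left(\left(-27\right) 30 \left(-23\right) + 46218\right) \left(2369 + 28740\right) = \left(\left(-810\right) \left(-23\right) + 46218\right) 31109 = \left(18630 + 46218\right) 31109 = 64848 \cdot 31109 = 2017356432$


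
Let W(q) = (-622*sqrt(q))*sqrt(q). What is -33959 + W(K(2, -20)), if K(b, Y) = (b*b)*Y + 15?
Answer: 6471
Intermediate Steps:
K(b, Y) = 15 + Y*b**2 (K(b, Y) = b**2*Y + 15 = Y*b**2 + 15 = 15 + Y*b**2)
W(q) = -622*q
-33959 + W(K(2, -20)) = -33959 - 622*(15 - 20*2**2) = -33959 - 622*(15 - 20*4) = -33959 - 622*(15 - 80) = -33959 - 622*(-65) = -33959 + 40430 = 6471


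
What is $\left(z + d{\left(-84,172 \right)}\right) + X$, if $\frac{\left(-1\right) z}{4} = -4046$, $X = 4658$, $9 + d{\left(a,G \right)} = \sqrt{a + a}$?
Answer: $20833 + 2 i \sqrt{42} \approx 20833.0 + 12.961 i$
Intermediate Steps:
$d{\left(a,G \right)} = -9 + \sqrt{2} \sqrt{a}$ ($d{\left(a,G \right)} = -9 + \sqrt{a + a} = -9 + \sqrt{2 a} = -9 + \sqrt{2} \sqrt{a}$)
$z = 16184$ ($z = \left(-4\right) \left(-4046\right) = 16184$)
$\left(z + d{\left(-84,172 \right)}\right) + X = \left(16184 - \left(9 - \sqrt{2} \sqrt{-84}\right)\right) + 4658 = \left(16184 - \left(9 - \sqrt{2} \cdot 2 i \sqrt{21}\right)\right) + 4658 = \left(16184 - \left(9 - 2 i \sqrt{42}\right)\right) + 4658 = \left(16175 + 2 i \sqrt{42}\right) + 4658 = 20833 + 2 i \sqrt{42}$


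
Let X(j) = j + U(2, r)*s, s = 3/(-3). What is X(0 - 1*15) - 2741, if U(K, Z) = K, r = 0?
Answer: -2758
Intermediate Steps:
s = -1 (s = 3*(-⅓) = -1)
X(j) = -2 + j (X(j) = j + 2*(-1) = j - 2 = -2 + j)
X(0 - 1*15) - 2741 = (-2 + (0 - 1*15)) - 2741 = (-2 + (0 - 15)) - 2741 = (-2 - 15) - 2741 = -17 - 2741 = -2758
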